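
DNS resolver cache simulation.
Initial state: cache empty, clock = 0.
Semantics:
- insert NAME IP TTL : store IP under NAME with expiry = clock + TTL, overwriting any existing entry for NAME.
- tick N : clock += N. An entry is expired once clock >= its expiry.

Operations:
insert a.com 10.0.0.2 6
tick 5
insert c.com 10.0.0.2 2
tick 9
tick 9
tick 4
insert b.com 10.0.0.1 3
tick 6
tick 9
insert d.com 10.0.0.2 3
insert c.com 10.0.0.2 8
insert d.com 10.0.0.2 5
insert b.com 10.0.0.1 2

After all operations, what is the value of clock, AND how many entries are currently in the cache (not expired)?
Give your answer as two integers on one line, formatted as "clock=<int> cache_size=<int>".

Answer: clock=42 cache_size=3

Derivation:
Op 1: insert a.com -> 10.0.0.2 (expiry=0+6=6). clock=0
Op 2: tick 5 -> clock=5.
Op 3: insert c.com -> 10.0.0.2 (expiry=5+2=7). clock=5
Op 4: tick 9 -> clock=14. purged={a.com,c.com}
Op 5: tick 9 -> clock=23.
Op 6: tick 4 -> clock=27.
Op 7: insert b.com -> 10.0.0.1 (expiry=27+3=30). clock=27
Op 8: tick 6 -> clock=33. purged={b.com}
Op 9: tick 9 -> clock=42.
Op 10: insert d.com -> 10.0.0.2 (expiry=42+3=45). clock=42
Op 11: insert c.com -> 10.0.0.2 (expiry=42+8=50). clock=42
Op 12: insert d.com -> 10.0.0.2 (expiry=42+5=47). clock=42
Op 13: insert b.com -> 10.0.0.1 (expiry=42+2=44). clock=42
Final clock = 42
Final cache (unexpired): {b.com,c.com,d.com} -> size=3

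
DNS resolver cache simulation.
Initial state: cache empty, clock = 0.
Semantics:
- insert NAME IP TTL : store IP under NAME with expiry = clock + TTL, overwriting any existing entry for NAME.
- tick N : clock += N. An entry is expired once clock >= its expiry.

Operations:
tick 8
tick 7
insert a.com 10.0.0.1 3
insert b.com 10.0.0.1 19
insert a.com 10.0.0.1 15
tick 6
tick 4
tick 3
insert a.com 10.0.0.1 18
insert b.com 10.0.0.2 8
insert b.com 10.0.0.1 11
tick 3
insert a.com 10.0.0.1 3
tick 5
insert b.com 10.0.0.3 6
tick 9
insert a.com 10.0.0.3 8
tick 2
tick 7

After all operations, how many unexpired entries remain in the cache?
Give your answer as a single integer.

Answer: 0

Derivation:
Op 1: tick 8 -> clock=8.
Op 2: tick 7 -> clock=15.
Op 3: insert a.com -> 10.0.0.1 (expiry=15+3=18). clock=15
Op 4: insert b.com -> 10.0.0.1 (expiry=15+19=34). clock=15
Op 5: insert a.com -> 10.0.0.1 (expiry=15+15=30). clock=15
Op 6: tick 6 -> clock=21.
Op 7: tick 4 -> clock=25.
Op 8: tick 3 -> clock=28.
Op 9: insert a.com -> 10.0.0.1 (expiry=28+18=46). clock=28
Op 10: insert b.com -> 10.0.0.2 (expiry=28+8=36). clock=28
Op 11: insert b.com -> 10.0.0.1 (expiry=28+11=39). clock=28
Op 12: tick 3 -> clock=31.
Op 13: insert a.com -> 10.0.0.1 (expiry=31+3=34). clock=31
Op 14: tick 5 -> clock=36. purged={a.com}
Op 15: insert b.com -> 10.0.0.3 (expiry=36+6=42). clock=36
Op 16: tick 9 -> clock=45. purged={b.com}
Op 17: insert a.com -> 10.0.0.3 (expiry=45+8=53). clock=45
Op 18: tick 2 -> clock=47.
Op 19: tick 7 -> clock=54. purged={a.com}
Final cache (unexpired): {} -> size=0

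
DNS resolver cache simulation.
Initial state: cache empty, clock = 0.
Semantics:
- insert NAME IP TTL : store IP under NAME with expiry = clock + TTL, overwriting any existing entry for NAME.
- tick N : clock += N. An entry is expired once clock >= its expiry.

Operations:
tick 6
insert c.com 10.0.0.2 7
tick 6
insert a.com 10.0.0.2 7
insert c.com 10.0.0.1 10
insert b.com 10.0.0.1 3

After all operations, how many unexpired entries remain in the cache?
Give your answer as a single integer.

Answer: 3

Derivation:
Op 1: tick 6 -> clock=6.
Op 2: insert c.com -> 10.0.0.2 (expiry=6+7=13). clock=6
Op 3: tick 6 -> clock=12.
Op 4: insert a.com -> 10.0.0.2 (expiry=12+7=19). clock=12
Op 5: insert c.com -> 10.0.0.1 (expiry=12+10=22). clock=12
Op 6: insert b.com -> 10.0.0.1 (expiry=12+3=15). clock=12
Final cache (unexpired): {a.com,b.com,c.com} -> size=3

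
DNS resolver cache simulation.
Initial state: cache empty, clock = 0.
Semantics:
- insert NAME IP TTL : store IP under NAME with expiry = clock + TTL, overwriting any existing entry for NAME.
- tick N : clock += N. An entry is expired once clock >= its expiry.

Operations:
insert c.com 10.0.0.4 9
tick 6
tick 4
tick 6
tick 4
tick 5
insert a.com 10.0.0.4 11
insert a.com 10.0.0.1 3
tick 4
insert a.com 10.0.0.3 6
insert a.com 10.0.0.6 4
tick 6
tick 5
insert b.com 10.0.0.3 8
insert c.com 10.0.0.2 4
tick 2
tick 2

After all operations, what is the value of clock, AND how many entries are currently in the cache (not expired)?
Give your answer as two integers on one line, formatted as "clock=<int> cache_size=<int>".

Answer: clock=44 cache_size=1

Derivation:
Op 1: insert c.com -> 10.0.0.4 (expiry=0+9=9). clock=0
Op 2: tick 6 -> clock=6.
Op 3: tick 4 -> clock=10. purged={c.com}
Op 4: tick 6 -> clock=16.
Op 5: tick 4 -> clock=20.
Op 6: tick 5 -> clock=25.
Op 7: insert a.com -> 10.0.0.4 (expiry=25+11=36). clock=25
Op 8: insert a.com -> 10.0.0.1 (expiry=25+3=28). clock=25
Op 9: tick 4 -> clock=29. purged={a.com}
Op 10: insert a.com -> 10.0.0.3 (expiry=29+6=35). clock=29
Op 11: insert a.com -> 10.0.0.6 (expiry=29+4=33). clock=29
Op 12: tick 6 -> clock=35. purged={a.com}
Op 13: tick 5 -> clock=40.
Op 14: insert b.com -> 10.0.0.3 (expiry=40+8=48). clock=40
Op 15: insert c.com -> 10.0.0.2 (expiry=40+4=44). clock=40
Op 16: tick 2 -> clock=42.
Op 17: tick 2 -> clock=44. purged={c.com}
Final clock = 44
Final cache (unexpired): {b.com} -> size=1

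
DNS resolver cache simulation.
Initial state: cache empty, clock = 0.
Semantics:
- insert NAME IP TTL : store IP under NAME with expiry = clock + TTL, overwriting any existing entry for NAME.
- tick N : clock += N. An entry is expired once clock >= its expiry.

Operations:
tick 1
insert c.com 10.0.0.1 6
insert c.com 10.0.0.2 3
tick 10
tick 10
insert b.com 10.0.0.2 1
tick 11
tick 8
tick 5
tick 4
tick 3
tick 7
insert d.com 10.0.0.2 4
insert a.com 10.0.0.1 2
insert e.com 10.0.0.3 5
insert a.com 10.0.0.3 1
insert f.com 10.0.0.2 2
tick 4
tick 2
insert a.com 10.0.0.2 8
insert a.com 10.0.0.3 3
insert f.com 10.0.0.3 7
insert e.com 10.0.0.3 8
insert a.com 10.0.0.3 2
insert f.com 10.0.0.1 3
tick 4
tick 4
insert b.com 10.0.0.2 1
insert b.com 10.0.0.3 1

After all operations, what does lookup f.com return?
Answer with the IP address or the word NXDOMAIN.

Answer: NXDOMAIN

Derivation:
Op 1: tick 1 -> clock=1.
Op 2: insert c.com -> 10.0.0.1 (expiry=1+6=7). clock=1
Op 3: insert c.com -> 10.0.0.2 (expiry=1+3=4). clock=1
Op 4: tick 10 -> clock=11. purged={c.com}
Op 5: tick 10 -> clock=21.
Op 6: insert b.com -> 10.0.0.2 (expiry=21+1=22). clock=21
Op 7: tick 11 -> clock=32. purged={b.com}
Op 8: tick 8 -> clock=40.
Op 9: tick 5 -> clock=45.
Op 10: tick 4 -> clock=49.
Op 11: tick 3 -> clock=52.
Op 12: tick 7 -> clock=59.
Op 13: insert d.com -> 10.0.0.2 (expiry=59+4=63). clock=59
Op 14: insert a.com -> 10.0.0.1 (expiry=59+2=61). clock=59
Op 15: insert e.com -> 10.0.0.3 (expiry=59+5=64). clock=59
Op 16: insert a.com -> 10.0.0.3 (expiry=59+1=60). clock=59
Op 17: insert f.com -> 10.0.0.2 (expiry=59+2=61). clock=59
Op 18: tick 4 -> clock=63. purged={a.com,d.com,f.com}
Op 19: tick 2 -> clock=65. purged={e.com}
Op 20: insert a.com -> 10.0.0.2 (expiry=65+8=73). clock=65
Op 21: insert a.com -> 10.0.0.3 (expiry=65+3=68). clock=65
Op 22: insert f.com -> 10.0.0.3 (expiry=65+7=72). clock=65
Op 23: insert e.com -> 10.0.0.3 (expiry=65+8=73). clock=65
Op 24: insert a.com -> 10.0.0.3 (expiry=65+2=67). clock=65
Op 25: insert f.com -> 10.0.0.1 (expiry=65+3=68). clock=65
Op 26: tick 4 -> clock=69. purged={a.com,f.com}
Op 27: tick 4 -> clock=73. purged={e.com}
Op 28: insert b.com -> 10.0.0.2 (expiry=73+1=74). clock=73
Op 29: insert b.com -> 10.0.0.3 (expiry=73+1=74). clock=73
lookup f.com: not in cache (expired or never inserted)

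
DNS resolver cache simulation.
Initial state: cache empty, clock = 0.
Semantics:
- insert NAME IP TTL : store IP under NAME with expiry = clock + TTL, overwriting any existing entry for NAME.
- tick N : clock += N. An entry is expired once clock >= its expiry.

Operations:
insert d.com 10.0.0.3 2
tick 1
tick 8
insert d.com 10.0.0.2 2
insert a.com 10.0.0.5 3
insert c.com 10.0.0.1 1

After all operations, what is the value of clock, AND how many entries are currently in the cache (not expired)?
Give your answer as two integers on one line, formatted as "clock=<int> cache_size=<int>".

Op 1: insert d.com -> 10.0.0.3 (expiry=0+2=2). clock=0
Op 2: tick 1 -> clock=1.
Op 3: tick 8 -> clock=9. purged={d.com}
Op 4: insert d.com -> 10.0.0.2 (expiry=9+2=11). clock=9
Op 5: insert a.com -> 10.0.0.5 (expiry=9+3=12). clock=9
Op 6: insert c.com -> 10.0.0.1 (expiry=9+1=10). clock=9
Final clock = 9
Final cache (unexpired): {a.com,c.com,d.com} -> size=3

Answer: clock=9 cache_size=3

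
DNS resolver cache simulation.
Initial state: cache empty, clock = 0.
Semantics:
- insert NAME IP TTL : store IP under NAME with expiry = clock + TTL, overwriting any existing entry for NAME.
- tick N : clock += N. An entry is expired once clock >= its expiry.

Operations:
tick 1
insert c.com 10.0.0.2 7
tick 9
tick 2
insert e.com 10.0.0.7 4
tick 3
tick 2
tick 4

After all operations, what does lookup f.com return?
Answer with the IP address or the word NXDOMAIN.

Op 1: tick 1 -> clock=1.
Op 2: insert c.com -> 10.0.0.2 (expiry=1+7=8). clock=1
Op 3: tick 9 -> clock=10. purged={c.com}
Op 4: tick 2 -> clock=12.
Op 5: insert e.com -> 10.0.0.7 (expiry=12+4=16). clock=12
Op 6: tick 3 -> clock=15.
Op 7: tick 2 -> clock=17. purged={e.com}
Op 8: tick 4 -> clock=21.
lookup f.com: not in cache (expired or never inserted)

Answer: NXDOMAIN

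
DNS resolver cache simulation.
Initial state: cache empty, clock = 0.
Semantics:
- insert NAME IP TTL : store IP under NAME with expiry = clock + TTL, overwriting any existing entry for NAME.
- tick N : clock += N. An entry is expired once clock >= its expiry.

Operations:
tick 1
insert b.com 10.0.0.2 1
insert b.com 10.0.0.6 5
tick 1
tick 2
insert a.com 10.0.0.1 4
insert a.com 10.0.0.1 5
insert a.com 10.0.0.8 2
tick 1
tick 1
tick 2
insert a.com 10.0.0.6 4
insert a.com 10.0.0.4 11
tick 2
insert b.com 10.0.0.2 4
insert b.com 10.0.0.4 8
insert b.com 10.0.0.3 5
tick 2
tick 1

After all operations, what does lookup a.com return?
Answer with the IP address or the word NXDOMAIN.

Answer: 10.0.0.4

Derivation:
Op 1: tick 1 -> clock=1.
Op 2: insert b.com -> 10.0.0.2 (expiry=1+1=2). clock=1
Op 3: insert b.com -> 10.0.0.6 (expiry=1+5=6). clock=1
Op 4: tick 1 -> clock=2.
Op 5: tick 2 -> clock=4.
Op 6: insert a.com -> 10.0.0.1 (expiry=4+4=8). clock=4
Op 7: insert a.com -> 10.0.0.1 (expiry=4+5=9). clock=4
Op 8: insert a.com -> 10.0.0.8 (expiry=4+2=6). clock=4
Op 9: tick 1 -> clock=5.
Op 10: tick 1 -> clock=6. purged={a.com,b.com}
Op 11: tick 2 -> clock=8.
Op 12: insert a.com -> 10.0.0.6 (expiry=8+4=12). clock=8
Op 13: insert a.com -> 10.0.0.4 (expiry=8+11=19). clock=8
Op 14: tick 2 -> clock=10.
Op 15: insert b.com -> 10.0.0.2 (expiry=10+4=14). clock=10
Op 16: insert b.com -> 10.0.0.4 (expiry=10+8=18). clock=10
Op 17: insert b.com -> 10.0.0.3 (expiry=10+5=15). clock=10
Op 18: tick 2 -> clock=12.
Op 19: tick 1 -> clock=13.
lookup a.com: present, ip=10.0.0.4 expiry=19 > clock=13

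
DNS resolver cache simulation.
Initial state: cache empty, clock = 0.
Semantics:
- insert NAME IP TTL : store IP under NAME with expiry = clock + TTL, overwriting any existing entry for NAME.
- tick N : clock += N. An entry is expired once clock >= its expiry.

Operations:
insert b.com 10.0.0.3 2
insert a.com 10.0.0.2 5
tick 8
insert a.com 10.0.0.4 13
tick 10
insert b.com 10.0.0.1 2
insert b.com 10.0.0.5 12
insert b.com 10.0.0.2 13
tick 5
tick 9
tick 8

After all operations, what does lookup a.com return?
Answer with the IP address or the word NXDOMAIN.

Op 1: insert b.com -> 10.0.0.3 (expiry=0+2=2). clock=0
Op 2: insert a.com -> 10.0.0.2 (expiry=0+5=5). clock=0
Op 3: tick 8 -> clock=8. purged={a.com,b.com}
Op 4: insert a.com -> 10.0.0.4 (expiry=8+13=21). clock=8
Op 5: tick 10 -> clock=18.
Op 6: insert b.com -> 10.0.0.1 (expiry=18+2=20). clock=18
Op 7: insert b.com -> 10.0.0.5 (expiry=18+12=30). clock=18
Op 8: insert b.com -> 10.0.0.2 (expiry=18+13=31). clock=18
Op 9: tick 5 -> clock=23. purged={a.com}
Op 10: tick 9 -> clock=32. purged={b.com}
Op 11: tick 8 -> clock=40.
lookup a.com: not in cache (expired or never inserted)

Answer: NXDOMAIN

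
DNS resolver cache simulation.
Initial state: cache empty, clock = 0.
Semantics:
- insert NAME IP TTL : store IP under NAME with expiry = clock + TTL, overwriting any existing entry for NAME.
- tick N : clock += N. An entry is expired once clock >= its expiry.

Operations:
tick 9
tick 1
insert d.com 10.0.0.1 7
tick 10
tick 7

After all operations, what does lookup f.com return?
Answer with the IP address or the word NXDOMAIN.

Answer: NXDOMAIN

Derivation:
Op 1: tick 9 -> clock=9.
Op 2: tick 1 -> clock=10.
Op 3: insert d.com -> 10.0.0.1 (expiry=10+7=17). clock=10
Op 4: tick 10 -> clock=20. purged={d.com}
Op 5: tick 7 -> clock=27.
lookup f.com: not in cache (expired or never inserted)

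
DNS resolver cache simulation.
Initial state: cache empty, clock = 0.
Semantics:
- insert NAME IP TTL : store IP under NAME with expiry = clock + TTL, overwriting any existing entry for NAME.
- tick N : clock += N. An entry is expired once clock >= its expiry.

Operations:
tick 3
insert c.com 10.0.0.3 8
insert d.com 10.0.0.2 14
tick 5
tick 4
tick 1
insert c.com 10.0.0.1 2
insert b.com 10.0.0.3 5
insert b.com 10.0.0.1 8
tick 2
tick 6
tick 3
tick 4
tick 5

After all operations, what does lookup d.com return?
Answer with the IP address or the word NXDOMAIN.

Answer: NXDOMAIN

Derivation:
Op 1: tick 3 -> clock=3.
Op 2: insert c.com -> 10.0.0.3 (expiry=3+8=11). clock=3
Op 3: insert d.com -> 10.0.0.2 (expiry=3+14=17). clock=3
Op 4: tick 5 -> clock=8.
Op 5: tick 4 -> clock=12. purged={c.com}
Op 6: tick 1 -> clock=13.
Op 7: insert c.com -> 10.0.0.1 (expiry=13+2=15). clock=13
Op 8: insert b.com -> 10.0.0.3 (expiry=13+5=18). clock=13
Op 9: insert b.com -> 10.0.0.1 (expiry=13+8=21). clock=13
Op 10: tick 2 -> clock=15. purged={c.com}
Op 11: tick 6 -> clock=21. purged={b.com,d.com}
Op 12: tick 3 -> clock=24.
Op 13: tick 4 -> clock=28.
Op 14: tick 5 -> clock=33.
lookup d.com: not in cache (expired or never inserted)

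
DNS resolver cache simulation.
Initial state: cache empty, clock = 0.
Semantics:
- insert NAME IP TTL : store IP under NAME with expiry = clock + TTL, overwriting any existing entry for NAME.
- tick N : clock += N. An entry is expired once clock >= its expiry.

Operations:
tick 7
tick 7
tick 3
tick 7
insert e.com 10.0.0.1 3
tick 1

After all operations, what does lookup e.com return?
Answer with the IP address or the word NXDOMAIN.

Answer: 10.0.0.1

Derivation:
Op 1: tick 7 -> clock=7.
Op 2: tick 7 -> clock=14.
Op 3: tick 3 -> clock=17.
Op 4: tick 7 -> clock=24.
Op 5: insert e.com -> 10.0.0.1 (expiry=24+3=27). clock=24
Op 6: tick 1 -> clock=25.
lookup e.com: present, ip=10.0.0.1 expiry=27 > clock=25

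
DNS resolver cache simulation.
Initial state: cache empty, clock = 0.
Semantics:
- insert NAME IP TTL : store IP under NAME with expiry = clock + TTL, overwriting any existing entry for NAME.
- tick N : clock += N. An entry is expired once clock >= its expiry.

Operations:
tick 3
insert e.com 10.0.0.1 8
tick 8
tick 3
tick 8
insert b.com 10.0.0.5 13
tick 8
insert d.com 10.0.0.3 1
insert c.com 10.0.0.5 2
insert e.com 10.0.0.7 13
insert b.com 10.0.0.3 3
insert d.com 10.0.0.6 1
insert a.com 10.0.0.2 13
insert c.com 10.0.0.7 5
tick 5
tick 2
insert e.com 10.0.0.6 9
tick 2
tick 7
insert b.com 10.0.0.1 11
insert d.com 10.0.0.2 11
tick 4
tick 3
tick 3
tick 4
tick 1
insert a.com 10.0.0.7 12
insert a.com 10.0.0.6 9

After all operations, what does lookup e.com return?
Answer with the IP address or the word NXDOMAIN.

Answer: NXDOMAIN

Derivation:
Op 1: tick 3 -> clock=3.
Op 2: insert e.com -> 10.0.0.1 (expiry=3+8=11). clock=3
Op 3: tick 8 -> clock=11. purged={e.com}
Op 4: tick 3 -> clock=14.
Op 5: tick 8 -> clock=22.
Op 6: insert b.com -> 10.0.0.5 (expiry=22+13=35). clock=22
Op 7: tick 8 -> clock=30.
Op 8: insert d.com -> 10.0.0.3 (expiry=30+1=31). clock=30
Op 9: insert c.com -> 10.0.0.5 (expiry=30+2=32). clock=30
Op 10: insert e.com -> 10.0.0.7 (expiry=30+13=43). clock=30
Op 11: insert b.com -> 10.0.0.3 (expiry=30+3=33). clock=30
Op 12: insert d.com -> 10.0.0.6 (expiry=30+1=31). clock=30
Op 13: insert a.com -> 10.0.0.2 (expiry=30+13=43). clock=30
Op 14: insert c.com -> 10.0.0.7 (expiry=30+5=35). clock=30
Op 15: tick 5 -> clock=35. purged={b.com,c.com,d.com}
Op 16: tick 2 -> clock=37.
Op 17: insert e.com -> 10.0.0.6 (expiry=37+9=46). clock=37
Op 18: tick 2 -> clock=39.
Op 19: tick 7 -> clock=46. purged={a.com,e.com}
Op 20: insert b.com -> 10.0.0.1 (expiry=46+11=57). clock=46
Op 21: insert d.com -> 10.0.0.2 (expiry=46+11=57). clock=46
Op 22: tick 4 -> clock=50.
Op 23: tick 3 -> clock=53.
Op 24: tick 3 -> clock=56.
Op 25: tick 4 -> clock=60. purged={b.com,d.com}
Op 26: tick 1 -> clock=61.
Op 27: insert a.com -> 10.0.0.7 (expiry=61+12=73). clock=61
Op 28: insert a.com -> 10.0.0.6 (expiry=61+9=70). clock=61
lookup e.com: not in cache (expired or never inserted)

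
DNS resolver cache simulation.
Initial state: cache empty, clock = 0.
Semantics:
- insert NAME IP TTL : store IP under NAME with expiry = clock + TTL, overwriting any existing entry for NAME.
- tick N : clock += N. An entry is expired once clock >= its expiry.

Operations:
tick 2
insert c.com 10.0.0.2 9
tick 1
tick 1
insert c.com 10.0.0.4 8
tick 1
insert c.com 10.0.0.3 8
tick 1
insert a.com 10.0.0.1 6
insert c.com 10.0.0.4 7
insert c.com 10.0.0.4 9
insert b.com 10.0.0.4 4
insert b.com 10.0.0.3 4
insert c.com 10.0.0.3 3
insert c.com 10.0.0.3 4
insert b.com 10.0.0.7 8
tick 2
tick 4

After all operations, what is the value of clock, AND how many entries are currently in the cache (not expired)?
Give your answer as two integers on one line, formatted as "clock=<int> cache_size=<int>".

Op 1: tick 2 -> clock=2.
Op 2: insert c.com -> 10.0.0.2 (expiry=2+9=11). clock=2
Op 3: tick 1 -> clock=3.
Op 4: tick 1 -> clock=4.
Op 5: insert c.com -> 10.0.0.4 (expiry=4+8=12). clock=4
Op 6: tick 1 -> clock=5.
Op 7: insert c.com -> 10.0.0.3 (expiry=5+8=13). clock=5
Op 8: tick 1 -> clock=6.
Op 9: insert a.com -> 10.0.0.1 (expiry=6+6=12). clock=6
Op 10: insert c.com -> 10.0.0.4 (expiry=6+7=13). clock=6
Op 11: insert c.com -> 10.0.0.4 (expiry=6+9=15). clock=6
Op 12: insert b.com -> 10.0.0.4 (expiry=6+4=10). clock=6
Op 13: insert b.com -> 10.0.0.3 (expiry=6+4=10). clock=6
Op 14: insert c.com -> 10.0.0.3 (expiry=6+3=9). clock=6
Op 15: insert c.com -> 10.0.0.3 (expiry=6+4=10). clock=6
Op 16: insert b.com -> 10.0.0.7 (expiry=6+8=14). clock=6
Op 17: tick 2 -> clock=8.
Op 18: tick 4 -> clock=12. purged={a.com,c.com}
Final clock = 12
Final cache (unexpired): {b.com} -> size=1

Answer: clock=12 cache_size=1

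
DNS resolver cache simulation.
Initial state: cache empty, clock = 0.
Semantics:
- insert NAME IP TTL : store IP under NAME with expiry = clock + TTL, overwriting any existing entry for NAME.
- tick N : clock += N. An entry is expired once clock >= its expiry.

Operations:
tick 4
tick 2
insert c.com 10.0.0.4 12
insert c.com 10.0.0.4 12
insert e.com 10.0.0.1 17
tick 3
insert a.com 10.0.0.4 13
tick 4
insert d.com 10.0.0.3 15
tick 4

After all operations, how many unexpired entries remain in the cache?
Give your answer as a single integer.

Op 1: tick 4 -> clock=4.
Op 2: tick 2 -> clock=6.
Op 3: insert c.com -> 10.0.0.4 (expiry=6+12=18). clock=6
Op 4: insert c.com -> 10.0.0.4 (expiry=6+12=18). clock=6
Op 5: insert e.com -> 10.0.0.1 (expiry=6+17=23). clock=6
Op 6: tick 3 -> clock=9.
Op 7: insert a.com -> 10.0.0.4 (expiry=9+13=22). clock=9
Op 8: tick 4 -> clock=13.
Op 9: insert d.com -> 10.0.0.3 (expiry=13+15=28). clock=13
Op 10: tick 4 -> clock=17.
Final cache (unexpired): {a.com,c.com,d.com,e.com} -> size=4

Answer: 4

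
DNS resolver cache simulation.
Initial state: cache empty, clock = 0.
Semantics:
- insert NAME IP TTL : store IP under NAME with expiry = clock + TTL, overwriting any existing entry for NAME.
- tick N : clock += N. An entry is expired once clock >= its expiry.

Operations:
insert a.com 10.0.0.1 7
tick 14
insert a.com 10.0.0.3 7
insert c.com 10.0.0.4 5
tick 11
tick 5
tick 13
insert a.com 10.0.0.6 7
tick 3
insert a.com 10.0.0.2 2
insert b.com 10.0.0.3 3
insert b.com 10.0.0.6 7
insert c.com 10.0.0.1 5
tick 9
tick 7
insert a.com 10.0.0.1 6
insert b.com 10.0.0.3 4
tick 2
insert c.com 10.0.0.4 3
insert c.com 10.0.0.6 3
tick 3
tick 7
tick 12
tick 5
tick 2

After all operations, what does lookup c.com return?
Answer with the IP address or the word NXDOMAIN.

Op 1: insert a.com -> 10.0.0.1 (expiry=0+7=7). clock=0
Op 2: tick 14 -> clock=14. purged={a.com}
Op 3: insert a.com -> 10.0.0.3 (expiry=14+7=21). clock=14
Op 4: insert c.com -> 10.0.0.4 (expiry=14+5=19). clock=14
Op 5: tick 11 -> clock=25. purged={a.com,c.com}
Op 6: tick 5 -> clock=30.
Op 7: tick 13 -> clock=43.
Op 8: insert a.com -> 10.0.0.6 (expiry=43+7=50). clock=43
Op 9: tick 3 -> clock=46.
Op 10: insert a.com -> 10.0.0.2 (expiry=46+2=48). clock=46
Op 11: insert b.com -> 10.0.0.3 (expiry=46+3=49). clock=46
Op 12: insert b.com -> 10.0.0.6 (expiry=46+7=53). clock=46
Op 13: insert c.com -> 10.0.0.1 (expiry=46+5=51). clock=46
Op 14: tick 9 -> clock=55. purged={a.com,b.com,c.com}
Op 15: tick 7 -> clock=62.
Op 16: insert a.com -> 10.0.0.1 (expiry=62+6=68). clock=62
Op 17: insert b.com -> 10.0.0.3 (expiry=62+4=66). clock=62
Op 18: tick 2 -> clock=64.
Op 19: insert c.com -> 10.0.0.4 (expiry=64+3=67). clock=64
Op 20: insert c.com -> 10.0.0.6 (expiry=64+3=67). clock=64
Op 21: tick 3 -> clock=67. purged={b.com,c.com}
Op 22: tick 7 -> clock=74. purged={a.com}
Op 23: tick 12 -> clock=86.
Op 24: tick 5 -> clock=91.
Op 25: tick 2 -> clock=93.
lookup c.com: not in cache (expired or never inserted)

Answer: NXDOMAIN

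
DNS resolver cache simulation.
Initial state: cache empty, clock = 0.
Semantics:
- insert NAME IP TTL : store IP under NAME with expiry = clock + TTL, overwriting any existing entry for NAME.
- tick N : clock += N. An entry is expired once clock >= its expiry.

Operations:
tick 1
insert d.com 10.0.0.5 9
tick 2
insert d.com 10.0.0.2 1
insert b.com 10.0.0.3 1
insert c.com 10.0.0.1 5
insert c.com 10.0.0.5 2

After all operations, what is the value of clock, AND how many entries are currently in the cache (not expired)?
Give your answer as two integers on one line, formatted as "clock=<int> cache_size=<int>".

Op 1: tick 1 -> clock=1.
Op 2: insert d.com -> 10.0.0.5 (expiry=1+9=10). clock=1
Op 3: tick 2 -> clock=3.
Op 4: insert d.com -> 10.0.0.2 (expiry=3+1=4). clock=3
Op 5: insert b.com -> 10.0.0.3 (expiry=3+1=4). clock=3
Op 6: insert c.com -> 10.0.0.1 (expiry=3+5=8). clock=3
Op 7: insert c.com -> 10.0.0.5 (expiry=3+2=5). clock=3
Final clock = 3
Final cache (unexpired): {b.com,c.com,d.com} -> size=3

Answer: clock=3 cache_size=3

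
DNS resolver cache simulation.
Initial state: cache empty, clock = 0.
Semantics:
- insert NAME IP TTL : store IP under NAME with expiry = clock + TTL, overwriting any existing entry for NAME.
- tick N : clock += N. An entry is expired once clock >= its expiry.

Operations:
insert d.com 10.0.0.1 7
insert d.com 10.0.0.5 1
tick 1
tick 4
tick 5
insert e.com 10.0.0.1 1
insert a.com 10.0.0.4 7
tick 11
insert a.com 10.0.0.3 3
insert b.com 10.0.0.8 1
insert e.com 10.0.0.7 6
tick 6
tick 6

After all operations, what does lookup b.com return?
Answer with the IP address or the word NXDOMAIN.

Answer: NXDOMAIN

Derivation:
Op 1: insert d.com -> 10.0.0.1 (expiry=0+7=7). clock=0
Op 2: insert d.com -> 10.0.0.5 (expiry=0+1=1). clock=0
Op 3: tick 1 -> clock=1. purged={d.com}
Op 4: tick 4 -> clock=5.
Op 5: tick 5 -> clock=10.
Op 6: insert e.com -> 10.0.0.1 (expiry=10+1=11). clock=10
Op 7: insert a.com -> 10.0.0.4 (expiry=10+7=17). clock=10
Op 8: tick 11 -> clock=21. purged={a.com,e.com}
Op 9: insert a.com -> 10.0.0.3 (expiry=21+3=24). clock=21
Op 10: insert b.com -> 10.0.0.8 (expiry=21+1=22). clock=21
Op 11: insert e.com -> 10.0.0.7 (expiry=21+6=27). clock=21
Op 12: tick 6 -> clock=27. purged={a.com,b.com,e.com}
Op 13: tick 6 -> clock=33.
lookup b.com: not in cache (expired or never inserted)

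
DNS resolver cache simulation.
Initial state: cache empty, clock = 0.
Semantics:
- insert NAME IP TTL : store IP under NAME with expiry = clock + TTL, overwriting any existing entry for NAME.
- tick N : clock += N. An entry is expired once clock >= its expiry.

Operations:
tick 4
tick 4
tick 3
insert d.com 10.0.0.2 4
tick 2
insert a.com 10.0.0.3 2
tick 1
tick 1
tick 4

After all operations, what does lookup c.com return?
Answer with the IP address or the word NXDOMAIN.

Op 1: tick 4 -> clock=4.
Op 2: tick 4 -> clock=8.
Op 3: tick 3 -> clock=11.
Op 4: insert d.com -> 10.0.0.2 (expiry=11+4=15). clock=11
Op 5: tick 2 -> clock=13.
Op 6: insert a.com -> 10.0.0.3 (expiry=13+2=15). clock=13
Op 7: tick 1 -> clock=14.
Op 8: tick 1 -> clock=15. purged={a.com,d.com}
Op 9: tick 4 -> clock=19.
lookup c.com: not in cache (expired or never inserted)

Answer: NXDOMAIN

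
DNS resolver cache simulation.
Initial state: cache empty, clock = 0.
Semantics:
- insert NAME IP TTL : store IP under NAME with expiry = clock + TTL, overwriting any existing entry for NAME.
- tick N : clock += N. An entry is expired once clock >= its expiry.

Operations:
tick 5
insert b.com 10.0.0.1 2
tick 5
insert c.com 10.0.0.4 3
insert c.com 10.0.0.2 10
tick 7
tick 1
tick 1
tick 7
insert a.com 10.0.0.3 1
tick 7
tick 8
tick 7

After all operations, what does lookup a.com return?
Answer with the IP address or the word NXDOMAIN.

Answer: NXDOMAIN

Derivation:
Op 1: tick 5 -> clock=5.
Op 2: insert b.com -> 10.0.0.1 (expiry=5+2=7). clock=5
Op 3: tick 5 -> clock=10. purged={b.com}
Op 4: insert c.com -> 10.0.0.4 (expiry=10+3=13). clock=10
Op 5: insert c.com -> 10.0.0.2 (expiry=10+10=20). clock=10
Op 6: tick 7 -> clock=17.
Op 7: tick 1 -> clock=18.
Op 8: tick 1 -> clock=19.
Op 9: tick 7 -> clock=26. purged={c.com}
Op 10: insert a.com -> 10.0.0.3 (expiry=26+1=27). clock=26
Op 11: tick 7 -> clock=33. purged={a.com}
Op 12: tick 8 -> clock=41.
Op 13: tick 7 -> clock=48.
lookup a.com: not in cache (expired or never inserted)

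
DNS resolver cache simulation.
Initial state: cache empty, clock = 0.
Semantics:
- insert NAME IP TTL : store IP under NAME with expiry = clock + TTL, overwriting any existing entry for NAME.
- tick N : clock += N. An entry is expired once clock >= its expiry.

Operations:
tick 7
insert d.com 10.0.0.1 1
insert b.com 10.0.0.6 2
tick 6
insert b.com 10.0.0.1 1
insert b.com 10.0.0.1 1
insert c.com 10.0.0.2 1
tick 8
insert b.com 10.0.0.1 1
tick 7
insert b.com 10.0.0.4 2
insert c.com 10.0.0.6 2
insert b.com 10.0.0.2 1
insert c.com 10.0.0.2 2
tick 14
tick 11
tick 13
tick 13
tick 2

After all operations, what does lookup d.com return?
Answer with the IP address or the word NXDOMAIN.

Answer: NXDOMAIN

Derivation:
Op 1: tick 7 -> clock=7.
Op 2: insert d.com -> 10.0.0.1 (expiry=7+1=8). clock=7
Op 3: insert b.com -> 10.0.0.6 (expiry=7+2=9). clock=7
Op 4: tick 6 -> clock=13. purged={b.com,d.com}
Op 5: insert b.com -> 10.0.0.1 (expiry=13+1=14). clock=13
Op 6: insert b.com -> 10.0.0.1 (expiry=13+1=14). clock=13
Op 7: insert c.com -> 10.0.0.2 (expiry=13+1=14). clock=13
Op 8: tick 8 -> clock=21. purged={b.com,c.com}
Op 9: insert b.com -> 10.0.0.1 (expiry=21+1=22). clock=21
Op 10: tick 7 -> clock=28. purged={b.com}
Op 11: insert b.com -> 10.0.0.4 (expiry=28+2=30). clock=28
Op 12: insert c.com -> 10.0.0.6 (expiry=28+2=30). clock=28
Op 13: insert b.com -> 10.0.0.2 (expiry=28+1=29). clock=28
Op 14: insert c.com -> 10.0.0.2 (expiry=28+2=30). clock=28
Op 15: tick 14 -> clock=42. purged={b.com,c.com}
Op 16: tick 11 -> clock=53.
Op 17: tick 13 -> clock=66.
Op 18: tick 13 -> clock=79.
Op 19: tick 2 -> clock=81.
lookup d.com: not in cache (expired or never inserted)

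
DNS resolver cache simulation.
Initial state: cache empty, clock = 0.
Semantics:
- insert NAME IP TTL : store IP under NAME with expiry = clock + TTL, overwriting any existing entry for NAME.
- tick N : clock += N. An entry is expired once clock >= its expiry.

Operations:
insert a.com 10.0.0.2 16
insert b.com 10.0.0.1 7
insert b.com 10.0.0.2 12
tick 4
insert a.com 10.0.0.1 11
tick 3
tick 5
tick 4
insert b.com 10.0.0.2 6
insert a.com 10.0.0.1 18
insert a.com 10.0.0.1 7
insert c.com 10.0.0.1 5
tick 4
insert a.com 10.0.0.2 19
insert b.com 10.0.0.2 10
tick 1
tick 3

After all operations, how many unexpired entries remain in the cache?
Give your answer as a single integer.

Op 1: insert a.com -> 10.0.0.2 (expiry=0+16=16). clock=0
Op 2: insert b.com -> 10.0.0.1 (expiry=0+7=7). clock=0
Op 3: insert b.com -> 10.0.0.2 (expiry=0+12=12). clock=0
Op 4: tick 4 -> clock=4.
Op 5: insert a.com -> 10.0.0.1 (expiry=4+11=15). clock=4
Op 6: tick 3 -> clock=7.
Op 7: tick 5 -> clock=12. purged={b.com}
Op 8: tick 4 -> clock=16. purged={a.com}
Op 9: insert b.com -> 10.0.0.2 (expiry=16+6=22). clock=16
Op 10: insert a.com -> 10.0.0.1 (expiry=16+18=34). clock=16
Op 11: insert a.com -> 10.0.0.1 (expiry=16+7=23). clock=16
Op 12: insert c.com -> 10.0.0.1 (expiry=16+5=21). clock=16
Op 13: tick 4 -> clock=20.
Op 14: insert a.com -> 10.0.0.2 (expiry=20+19=39). clock=20
Op 15: insert b.com -> 10.0.0.2 (expiry=20+10=30). clock=20
Op 16: tick 1 -> clock=21. purged={c.com}
Op 17: tick 3 -> clock=24.
Final cache (unexpired): {a.com,b.com} -> size=2

Answer: 2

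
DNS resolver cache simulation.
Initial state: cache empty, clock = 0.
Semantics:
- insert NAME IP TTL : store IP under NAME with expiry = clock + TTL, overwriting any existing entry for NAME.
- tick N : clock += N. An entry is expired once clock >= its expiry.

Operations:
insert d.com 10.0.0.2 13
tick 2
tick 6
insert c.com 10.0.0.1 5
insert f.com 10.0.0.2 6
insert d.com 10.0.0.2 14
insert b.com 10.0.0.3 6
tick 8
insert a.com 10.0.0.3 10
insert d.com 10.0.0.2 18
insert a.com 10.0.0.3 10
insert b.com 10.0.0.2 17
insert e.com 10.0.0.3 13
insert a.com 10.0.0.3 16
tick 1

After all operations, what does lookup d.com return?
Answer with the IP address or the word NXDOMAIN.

Answer: 10.0.0.2

Derivation:
Op 1: insert d.com -> 10.0.0.2 (expiry=0+13=13). clock=0
Op 2: tick 2 -> clock=2.
Op 3: tick 6 -> clock=8.
Op 4: insert c.com -> 10.0.0.1 (expiry=8+5=13). clock=8
Op 5: insert f.com -> 10.0.0.2 (expiry=8+6=14). clock=8
Op 6: insert d.com -> 10.0.0.2 (expiry=8+14=22). clock=8
Op 7: insert b.com -> 10.0.0.3 (expiry=8+6=14). clock=8
Op 8: tick 8 -> clock=16. purged={b.com,c.com,f.com}
Op 9: insert a.com -> 10.0.0.3 (expiry=16+10=26). clock=16
Op 10: insert d.com -> 10.0.0.2 (expiry=16+18=34). clock=16
Op 11: insert a.com -> 10.0.0.3 (expiry=16+10=26). clock=16
Op 12: insert b.com -> 10.0.0.2 (expiry=16+17=33). clock=16
Op 13: insert e.com -> 10.0.0.3 (expiry=16+13=29). clock=16
Op 14: insert a.com -> 10.0.0.3 (expiry=16+16=32). clock=16
Op 15: tick 1 -> clock=17.
lookup d.com: present, ip=10.0.0.2 expiry=34 > clock=17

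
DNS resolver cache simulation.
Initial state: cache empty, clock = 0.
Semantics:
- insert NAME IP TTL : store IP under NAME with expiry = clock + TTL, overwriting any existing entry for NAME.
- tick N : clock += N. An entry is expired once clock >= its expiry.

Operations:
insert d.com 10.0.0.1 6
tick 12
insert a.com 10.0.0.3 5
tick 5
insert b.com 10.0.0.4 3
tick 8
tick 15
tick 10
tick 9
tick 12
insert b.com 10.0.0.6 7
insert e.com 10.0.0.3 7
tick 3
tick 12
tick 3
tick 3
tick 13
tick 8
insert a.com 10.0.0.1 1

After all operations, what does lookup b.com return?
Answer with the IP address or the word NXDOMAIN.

Op 1: insert d.com -> 10.0.0.1 (expiry=0+6=6). clock=0
Op 2: tick 12 -> clock=12. purged={d.com}
Op 3: insert a.com -> 10.0.0.3 (expiry=12+5=17). clock=12
Op 4: tick 5 -> clock=17. purged={a.com}
Op 5: insert b.com -> 10.0.0.4 (expiry=17+3=20). clock=17
Op 6: tick 8 -> clock=25. purged={b.com}
Op 7: tick 15 -> clock=40.
Op 8: tick 10 -> clock=50.
Op 9: tick 9 -> clock=59.
Op 10: tick 12 -> clock=71.
Op 11: insert b.com -> 10.0.0.6 (expiry=71+7=78). clock=71
Op 12: insert e.com -> 10.0.0.3 (expiry=71+7=78). clock=71
Op 13: tick 3 -> clock=74.
Op 14: tick 12 -> clock=86. purged={b.com,e.com}
Op 15: tick 3 -> clock=89.
Op 16: tick 3 -> clock=92.
Op 17: tick 13 -> clock=105.
Op 18: tick 8 -> clock=113.
Op 19: insert a.com -> 10.0.0.1 (expiry=113+1=114). clock=113
lookup b.com: not in cache (expired or never inserted)

Answer: NXDOMAIN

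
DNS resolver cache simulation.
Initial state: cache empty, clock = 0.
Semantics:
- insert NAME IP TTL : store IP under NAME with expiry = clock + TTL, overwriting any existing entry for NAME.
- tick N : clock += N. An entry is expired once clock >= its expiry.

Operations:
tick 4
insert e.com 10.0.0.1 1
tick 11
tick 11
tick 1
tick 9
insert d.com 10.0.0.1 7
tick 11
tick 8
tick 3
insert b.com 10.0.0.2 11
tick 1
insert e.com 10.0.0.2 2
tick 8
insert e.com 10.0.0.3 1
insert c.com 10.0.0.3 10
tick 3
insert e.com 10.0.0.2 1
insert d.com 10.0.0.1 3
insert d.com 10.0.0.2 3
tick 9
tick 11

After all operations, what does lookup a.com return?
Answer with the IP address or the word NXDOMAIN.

Op 1: tick 4 -> clock=4.
Op 2: insert e.com -> 10.0.0.1 (expiry=4+1=5). clock=4
Op 3: tick 11 -> clock=15. purged={e.com}
Op 4: tick 11 -> clock=26.
Op 5: tick 1 -> clock=27.
Op 6: tick 9 -> clock=36.
Op 7: insert d.com -> 10.0.0.1 (expiry=36+7=43). clock=36
Op 8: tick 11 -> clock=47. purged={d.com}
Op 9: tick 8 -> clock=55.
Op 10: tick 3 -> clock=58.
Op 11: insert b.com -> 10.0.0.2 (expiry=58+11=69). clock=58
Op 12: tick 1 -> clock=59.
Op 13: insert e.com -> 10.0.0.2 (expiry=59+2=61). clock=59
Op 14: tick 8 -> clock=67. purged={e.com}
Op 15: insert e.com -> 10.0.0.3 (expiry=67+1=68). clock=67
Op 16: insert c.com -> 10.0.0.3 (expiry=67+10=77). clock=67
Op 17: tick 3 -> clock=70. purged={b.com,e.com}
Op 18: insert e.com -> 10.0.0.2 (expiry=70+1=71). clock=70
Op 19: insert d.com -> 10.0.0.1 (expiry=70+3=73). clock=70
Op 20: insert d.com -> 10.0.0.2 (expiry=70+3=73). clock=70
Op 21: tick 9 -> clock=79. purged={c.com,d.com,e.com}
Op 22: tick 11 -> clock=90.
lookup a.com: not in cache (expired or never inserted)

Answer: NXDOMAIN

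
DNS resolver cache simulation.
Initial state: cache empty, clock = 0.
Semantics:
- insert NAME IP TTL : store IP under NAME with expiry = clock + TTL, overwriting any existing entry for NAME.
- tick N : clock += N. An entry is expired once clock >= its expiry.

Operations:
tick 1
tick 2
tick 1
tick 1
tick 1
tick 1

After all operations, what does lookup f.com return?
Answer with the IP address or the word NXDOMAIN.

Op 1: tick 1 -> clock=1.
Op 2: tick 2 -> clock=3.
Op 3: tick 1 -> clock=4.
Op 4: tick 1 -> clock=5.
Op 5: tick 1 -> clock=6.
Op 6: tick 1 -> clock=7.
lookup f.com: not in cache (expired or never inserted)

Answer: NXDOMAIN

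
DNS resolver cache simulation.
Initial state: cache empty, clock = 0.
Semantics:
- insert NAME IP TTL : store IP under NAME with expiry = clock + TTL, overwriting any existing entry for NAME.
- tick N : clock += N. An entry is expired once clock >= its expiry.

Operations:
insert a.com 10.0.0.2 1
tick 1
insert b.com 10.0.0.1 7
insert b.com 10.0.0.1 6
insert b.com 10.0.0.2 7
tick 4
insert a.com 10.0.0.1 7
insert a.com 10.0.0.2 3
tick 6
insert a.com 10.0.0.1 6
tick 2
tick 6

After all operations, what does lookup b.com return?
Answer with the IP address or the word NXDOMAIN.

Op 1: insert a.com -> 10.0.0.2 (expiry=0+1=1). clock=0
Op 2: tick 1 -> clock=1. purged={a.com}
Op 3: insert b.com -> 10.0.0.1 (expiry=1+7=8). clock=1
Op 4: insert b.com -> 10.0.0.1 (expiry=1+6=7). clock=1
Op 5: insert b.com -> 10.0.0.2 (expiry=1+7=8). clock=1
Op 6: tick 4 -> clock=5.
Op 7: insert a.com -> 10.0.0.1 (expiry=5+7=12). clock=5
Op 8: insert a.com -> 10.0.0.2 (expiry=5+3=8). clock=5
Op 9: tick 6 -> clock=11. purged={a.com,b.com}
Op 10: insert a.com -> 10.0.0.1 (expiry=11+6=17). clock=11
Op 11: tick 2 -> clock=13.
Op 12: tick 6 -> clock=19. purged={a.com}
lookup b.com: not in cache (expired or never inserted)

Answer: NXDOMAIN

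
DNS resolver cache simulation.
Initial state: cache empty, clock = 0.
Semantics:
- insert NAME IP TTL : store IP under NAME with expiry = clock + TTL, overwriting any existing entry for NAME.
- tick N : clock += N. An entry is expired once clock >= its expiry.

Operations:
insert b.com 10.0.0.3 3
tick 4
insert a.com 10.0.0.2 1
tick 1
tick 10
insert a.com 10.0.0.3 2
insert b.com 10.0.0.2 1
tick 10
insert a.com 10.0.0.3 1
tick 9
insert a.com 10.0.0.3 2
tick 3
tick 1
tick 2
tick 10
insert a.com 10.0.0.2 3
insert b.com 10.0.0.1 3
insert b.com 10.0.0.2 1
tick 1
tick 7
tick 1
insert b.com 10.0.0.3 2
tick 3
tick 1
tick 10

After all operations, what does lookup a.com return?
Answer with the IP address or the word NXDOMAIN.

Op 1: insert b.com -> 10.0.0.3 (expiry=0+3=3). clock=0
Op 2: tick 4 -> clock=4. purged={b.com}
Op 3: insert a.com -> 10.0.0.2 (expiry=4+1=5). clock=4
Op 4: tick 1 -> clock=5. purged={a.com}
Op 5: tick 10 -> clock=15.
Op 6: insert a.com -> 10.0.0.3 (expiry=15+2=17). clock=15
Op 7: insert b.com -> 10.0.0.2 (expiry=15+1=16). clock=15
Op 8: tick 10 -> clock=25. purged={a.com,b.com}
Op 9: insert a.com -> 10.0.0.3 (expiry=25+1=26). clock=25
Op 10: tick 9 -> clock=34. purged={a.com}
Op 11: insert a.com -> 10.0.0.3 (expiry=34+2=36). clock=34
Op 12: tick 3 -> clock=37. purged={a.com}
Op 13: tick 1 -> clock=38.
Op 14: tick 2 -> clock=40.
Op 15: tick 10 -> clock=50.
Op 16: insert a.com -> 10.0.0.2 (expiry=50+3=53). clock=50
Op 17: insert b.com -> 10.0.0.1 (expiry=50+3=53). clock=50
Op 18: insert b.com -> 10.0.0.2 (expiry=50+1=51). clock=50
Op 19: tick 1 -> clock=51. purged={b.com}
Op 20: tick 7 -> clock=58. purged={a.com}
Op 21: tick 1 -> clock=59.
Op 22: insert b.com -> 10.0.0.3 (expiry=59+2=61). clock=59
Op 23: tick 3 -> clock=62. purged={b.com}
Op 24: tick 1 -> clock=63.
Op 25: tick 10 -> clock=73.
lookup a.com: not in cache (expired or never inserted)

Answer: NXDOMAIN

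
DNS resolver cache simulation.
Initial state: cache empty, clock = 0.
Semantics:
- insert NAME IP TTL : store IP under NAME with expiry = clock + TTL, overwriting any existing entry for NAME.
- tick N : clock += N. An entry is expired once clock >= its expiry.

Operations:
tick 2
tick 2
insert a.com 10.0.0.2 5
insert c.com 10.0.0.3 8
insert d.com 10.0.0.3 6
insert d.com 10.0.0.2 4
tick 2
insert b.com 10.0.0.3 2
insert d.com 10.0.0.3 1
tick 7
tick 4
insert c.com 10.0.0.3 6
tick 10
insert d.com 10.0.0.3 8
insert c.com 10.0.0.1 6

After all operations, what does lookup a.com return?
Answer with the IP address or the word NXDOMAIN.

Answer: NXDOMAIN

Derivation:
Op 1: tick 2 -> clock=2.
Op 2: tick 2 -> clock=4.
Op 3: insert a.com -> 10.0.0.2 (expiry=4+5=9). clock=4
Op 4: insert c.com -> 10.0.0.3 (expiry=4+8=12). clock=4
Op 5: insert d.com -> 10.0.0.3 (expiry=4+6=10). clock=4
Op 6: insert d.com -> 10.0.0.2 (expiry=4+4=8). clock=4
Op 7: tick 2 -> clock=6.
Op 8: insert b.com -> 10.0.0.3 (expiry=6+2=8). clock=6
Op 9: insert d.com -> 10.0.0.3 (expiry=6+1=7). clock=6
Op 10: tick 7 -> clock=13. purged={a.com,b.com,c.com,d.com}
Op 11: tick 4 -> clock=17.
Op 12: insert c.com -> 10.0.0.3 (expiry=17+6=23). clock=17
Op 13: tick 10 -> clock=27. purged={c.com}
Op 14: insert d.com -> 10.0.0.3 (expiry=27+8=35). clock=27
Op 15: insert c.com -> 10.0.0.1 (expiry=27+6=33). clock=27
lookup a.com: not in cache (expired or never inserted)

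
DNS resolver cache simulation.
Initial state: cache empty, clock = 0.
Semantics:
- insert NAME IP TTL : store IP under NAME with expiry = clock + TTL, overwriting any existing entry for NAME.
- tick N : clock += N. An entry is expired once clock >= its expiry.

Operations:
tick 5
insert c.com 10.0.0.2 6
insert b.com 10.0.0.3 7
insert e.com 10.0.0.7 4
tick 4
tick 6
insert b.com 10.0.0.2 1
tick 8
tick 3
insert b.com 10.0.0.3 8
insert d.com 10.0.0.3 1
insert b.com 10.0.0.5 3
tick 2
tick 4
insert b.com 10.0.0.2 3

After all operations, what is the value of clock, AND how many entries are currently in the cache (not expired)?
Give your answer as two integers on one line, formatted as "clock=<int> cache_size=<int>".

Op 1: tick 5 -> clock=5.
Op 2: insert c.com -> 10.0.0.2 (expiry=5+6=11). clock=5
Op 3: insert b.com -> 10.0.0.3 (expiry=5+7=12). clock=5
Op 4: insert e.com -> 10.0.0.7 (expiry=5+4=9). clock=5
Op 5: tick 4 -> clock=9. purged={e.com}
Op 6: tick 6 -> clock=15. purged={b.com,c.com}
Op 7: insert b.com -> 10.0.0.2 (expiry=15+1=16). clock=15
Op 8: tick 8 -> clock=23. purged={b.com}
Op 9: tick 3 -> clock=26.
Op 10: insert b.com -> 10.0.0.3 (expiry=26+8=34). clock=26
Op 11: insert d.com -> 10.0.0.3 (expiry=26+1=27). clock=26
Op 12: insert b.com -> 10.0.0.5 (expiry=26+3=29). clock=26
Op 13: tick 2 -> clock=28. purged={d.com}
Op 14: tick 4 -> clock=32. purged={b.com}
Op 15: insert b.com -> 10.0.0.2 (expiry=32+3=35). clock=32
Final clock = 32
Final cache (unexpired): {b.com} -> size=1

Answer: clock=32 cache_size=1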